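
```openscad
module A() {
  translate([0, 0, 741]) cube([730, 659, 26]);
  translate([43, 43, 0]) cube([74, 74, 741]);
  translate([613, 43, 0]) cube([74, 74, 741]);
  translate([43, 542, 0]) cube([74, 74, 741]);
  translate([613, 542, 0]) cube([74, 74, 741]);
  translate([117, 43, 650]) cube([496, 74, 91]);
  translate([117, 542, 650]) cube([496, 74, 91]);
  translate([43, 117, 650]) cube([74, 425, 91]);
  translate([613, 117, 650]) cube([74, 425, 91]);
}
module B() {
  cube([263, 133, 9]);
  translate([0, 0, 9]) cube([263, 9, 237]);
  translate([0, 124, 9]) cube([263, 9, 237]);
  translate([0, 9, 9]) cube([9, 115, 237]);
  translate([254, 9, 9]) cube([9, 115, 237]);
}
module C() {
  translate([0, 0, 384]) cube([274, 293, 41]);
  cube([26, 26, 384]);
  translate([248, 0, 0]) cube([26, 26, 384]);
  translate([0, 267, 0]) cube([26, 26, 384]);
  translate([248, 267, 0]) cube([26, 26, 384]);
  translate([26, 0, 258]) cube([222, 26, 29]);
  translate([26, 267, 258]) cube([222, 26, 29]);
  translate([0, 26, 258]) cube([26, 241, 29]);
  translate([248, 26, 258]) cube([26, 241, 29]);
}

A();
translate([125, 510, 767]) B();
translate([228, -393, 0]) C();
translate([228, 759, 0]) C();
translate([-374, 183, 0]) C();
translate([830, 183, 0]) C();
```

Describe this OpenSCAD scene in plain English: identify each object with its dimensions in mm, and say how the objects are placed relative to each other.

A is a table with a 730×659 mm rectangular top, 26 mm thick, top surface at z = 767 mm, supported by four 74×74 mm square legs, each inset 43 mm from the nearest pair of top edges, running from the floor. Four apron rails, 74 mm thick and 91 mm tall, run between adjacent legs with their top edges flush with the underside of the top and their outer faces flush with the legs' outer faces.

B is an open-topped rectangular box: outside dimensions 263×133×246 mm, with a uniform wall and base thickness of 9 mm. The base is a full 263×133 slab on the floor; four walls sit on top of the base. The front and back walls (the −y and +y sides) span the full width; the two side walls fit between them.

C is a four-legged stool. The seat is a 274×293×41 mm slab whose top surface is at z = 425 mm; four square legs, each 26×26 mm in cross-section, run from the floor (z = 0) to the underside of the seat, each flush with a corner of the seat. Four stretchers, 26 mm wide and 29 mm tall, connect adjacent legs with their undersides at z = 258 mm, each running between the inner faces of the legs it joins and aligned with the legs' outer faces on the other axis.

The open box is on top of the table. Four stools sit around the table at the −y, +y, −x, +x sides.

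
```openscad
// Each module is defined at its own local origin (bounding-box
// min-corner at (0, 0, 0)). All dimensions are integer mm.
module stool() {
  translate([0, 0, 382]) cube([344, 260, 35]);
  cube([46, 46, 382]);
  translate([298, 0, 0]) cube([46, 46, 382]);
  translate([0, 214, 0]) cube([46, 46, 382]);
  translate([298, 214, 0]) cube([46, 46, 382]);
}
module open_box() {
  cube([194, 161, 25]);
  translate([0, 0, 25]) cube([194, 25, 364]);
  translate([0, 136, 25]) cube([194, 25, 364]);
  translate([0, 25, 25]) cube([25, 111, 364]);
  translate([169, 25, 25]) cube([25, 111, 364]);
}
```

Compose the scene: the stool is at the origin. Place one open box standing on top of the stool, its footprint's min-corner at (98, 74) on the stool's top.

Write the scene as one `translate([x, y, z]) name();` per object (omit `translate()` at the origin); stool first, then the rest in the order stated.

stool();
translate([98, 74, 417]) open_box();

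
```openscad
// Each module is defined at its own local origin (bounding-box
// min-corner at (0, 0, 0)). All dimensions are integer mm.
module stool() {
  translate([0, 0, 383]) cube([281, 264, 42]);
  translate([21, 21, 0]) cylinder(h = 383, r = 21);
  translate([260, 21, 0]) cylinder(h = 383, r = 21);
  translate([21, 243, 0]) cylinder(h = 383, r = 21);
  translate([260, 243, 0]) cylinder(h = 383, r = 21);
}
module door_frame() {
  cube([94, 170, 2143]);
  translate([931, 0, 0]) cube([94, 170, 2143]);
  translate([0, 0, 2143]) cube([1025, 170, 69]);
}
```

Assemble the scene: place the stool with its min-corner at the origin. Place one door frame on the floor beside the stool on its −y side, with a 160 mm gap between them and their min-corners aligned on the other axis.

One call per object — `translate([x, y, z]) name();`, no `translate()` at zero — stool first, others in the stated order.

stool();
translate([0, -330, 0]) door_frame();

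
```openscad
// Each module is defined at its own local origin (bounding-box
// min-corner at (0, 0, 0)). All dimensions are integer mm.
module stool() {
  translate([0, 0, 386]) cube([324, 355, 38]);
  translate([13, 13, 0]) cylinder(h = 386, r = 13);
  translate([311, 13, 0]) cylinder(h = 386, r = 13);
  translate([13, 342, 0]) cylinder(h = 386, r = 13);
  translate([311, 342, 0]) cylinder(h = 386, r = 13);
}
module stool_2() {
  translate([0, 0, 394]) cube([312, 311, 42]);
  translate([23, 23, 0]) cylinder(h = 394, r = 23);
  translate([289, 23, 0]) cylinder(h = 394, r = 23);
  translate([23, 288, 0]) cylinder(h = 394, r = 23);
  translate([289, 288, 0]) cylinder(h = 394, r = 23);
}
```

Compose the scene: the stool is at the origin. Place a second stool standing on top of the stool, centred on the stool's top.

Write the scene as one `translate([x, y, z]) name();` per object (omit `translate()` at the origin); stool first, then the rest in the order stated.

stool();
translate([6, 22, 424]) stool_2();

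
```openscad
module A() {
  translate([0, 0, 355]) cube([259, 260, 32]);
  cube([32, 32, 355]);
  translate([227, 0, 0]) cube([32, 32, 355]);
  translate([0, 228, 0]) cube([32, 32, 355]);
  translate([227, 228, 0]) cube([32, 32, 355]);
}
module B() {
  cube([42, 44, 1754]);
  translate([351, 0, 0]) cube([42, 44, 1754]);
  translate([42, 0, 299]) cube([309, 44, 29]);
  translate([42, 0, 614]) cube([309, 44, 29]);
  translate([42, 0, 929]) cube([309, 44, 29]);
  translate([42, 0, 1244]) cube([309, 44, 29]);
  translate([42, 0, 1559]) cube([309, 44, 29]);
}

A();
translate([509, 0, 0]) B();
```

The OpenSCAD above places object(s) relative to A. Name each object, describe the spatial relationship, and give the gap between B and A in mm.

A is a stool. B is a ladder. The ladder is on the floor beside the stool on its +x side. The gap between the ladder and the stool is 250 mm.

The ladder's nearest face is 250 mm from the stool's +x face.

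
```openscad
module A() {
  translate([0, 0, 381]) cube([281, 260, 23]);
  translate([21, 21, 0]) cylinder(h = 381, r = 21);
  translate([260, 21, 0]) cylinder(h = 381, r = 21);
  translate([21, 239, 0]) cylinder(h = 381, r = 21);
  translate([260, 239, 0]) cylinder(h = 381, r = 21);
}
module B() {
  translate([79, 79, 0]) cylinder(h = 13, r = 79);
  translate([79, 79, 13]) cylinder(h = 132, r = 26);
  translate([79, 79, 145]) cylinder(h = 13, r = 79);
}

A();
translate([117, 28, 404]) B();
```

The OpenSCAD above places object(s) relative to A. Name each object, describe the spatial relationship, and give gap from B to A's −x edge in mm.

A is a stool. B is a spool. The spool is on top of the stool. The gap from the spool to the stool's −x edge is 117 mm.

The spool's min-x is at 117; the stool's min-x is 0; gap = 117 mm.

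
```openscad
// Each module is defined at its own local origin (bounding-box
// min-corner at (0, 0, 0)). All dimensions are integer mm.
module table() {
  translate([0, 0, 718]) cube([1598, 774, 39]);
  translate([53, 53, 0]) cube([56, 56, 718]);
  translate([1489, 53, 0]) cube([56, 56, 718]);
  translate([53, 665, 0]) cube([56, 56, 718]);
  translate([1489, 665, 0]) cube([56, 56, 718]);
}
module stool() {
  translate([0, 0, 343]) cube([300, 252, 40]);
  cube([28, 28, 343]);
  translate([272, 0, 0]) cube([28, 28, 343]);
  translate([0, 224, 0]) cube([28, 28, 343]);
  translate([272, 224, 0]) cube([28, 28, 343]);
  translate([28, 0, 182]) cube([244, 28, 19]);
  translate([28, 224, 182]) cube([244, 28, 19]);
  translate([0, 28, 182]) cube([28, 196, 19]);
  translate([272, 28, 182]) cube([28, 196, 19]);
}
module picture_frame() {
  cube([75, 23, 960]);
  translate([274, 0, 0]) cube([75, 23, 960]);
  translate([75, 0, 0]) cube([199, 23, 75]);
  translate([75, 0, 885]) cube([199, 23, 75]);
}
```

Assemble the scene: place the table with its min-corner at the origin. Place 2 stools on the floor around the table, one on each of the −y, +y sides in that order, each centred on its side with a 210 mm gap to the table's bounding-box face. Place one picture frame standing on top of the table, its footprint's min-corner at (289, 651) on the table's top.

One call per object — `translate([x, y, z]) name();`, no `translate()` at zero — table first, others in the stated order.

table();
translate([649, -462, 0]) stool();
translate([649, 984, 0]) stool();
translate([289, 651, 757]) picture_frame();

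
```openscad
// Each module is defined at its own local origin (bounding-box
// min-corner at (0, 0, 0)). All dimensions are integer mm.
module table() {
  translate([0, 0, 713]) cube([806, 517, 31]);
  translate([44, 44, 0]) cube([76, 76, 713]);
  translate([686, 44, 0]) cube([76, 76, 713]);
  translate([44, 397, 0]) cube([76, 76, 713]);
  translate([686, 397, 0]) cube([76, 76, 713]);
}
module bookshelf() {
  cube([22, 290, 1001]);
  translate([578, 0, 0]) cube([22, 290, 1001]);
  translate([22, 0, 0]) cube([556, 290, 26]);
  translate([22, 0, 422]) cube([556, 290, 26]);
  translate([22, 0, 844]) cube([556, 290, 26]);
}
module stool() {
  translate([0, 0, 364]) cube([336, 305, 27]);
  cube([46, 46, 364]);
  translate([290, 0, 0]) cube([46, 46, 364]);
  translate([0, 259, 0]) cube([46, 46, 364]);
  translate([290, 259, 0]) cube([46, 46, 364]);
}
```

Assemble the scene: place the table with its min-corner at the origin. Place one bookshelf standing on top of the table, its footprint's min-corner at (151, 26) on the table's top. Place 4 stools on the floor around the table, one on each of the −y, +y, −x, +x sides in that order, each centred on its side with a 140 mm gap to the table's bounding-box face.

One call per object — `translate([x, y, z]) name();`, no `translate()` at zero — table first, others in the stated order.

table();
translate([151, 26, 744]) bookshelf();
translate([235, -445, 0]) stool();
translate([235, 657, 0]) stool();
translate([-476, 106, 0]) stool();
translate([946, 106, 0]) stool();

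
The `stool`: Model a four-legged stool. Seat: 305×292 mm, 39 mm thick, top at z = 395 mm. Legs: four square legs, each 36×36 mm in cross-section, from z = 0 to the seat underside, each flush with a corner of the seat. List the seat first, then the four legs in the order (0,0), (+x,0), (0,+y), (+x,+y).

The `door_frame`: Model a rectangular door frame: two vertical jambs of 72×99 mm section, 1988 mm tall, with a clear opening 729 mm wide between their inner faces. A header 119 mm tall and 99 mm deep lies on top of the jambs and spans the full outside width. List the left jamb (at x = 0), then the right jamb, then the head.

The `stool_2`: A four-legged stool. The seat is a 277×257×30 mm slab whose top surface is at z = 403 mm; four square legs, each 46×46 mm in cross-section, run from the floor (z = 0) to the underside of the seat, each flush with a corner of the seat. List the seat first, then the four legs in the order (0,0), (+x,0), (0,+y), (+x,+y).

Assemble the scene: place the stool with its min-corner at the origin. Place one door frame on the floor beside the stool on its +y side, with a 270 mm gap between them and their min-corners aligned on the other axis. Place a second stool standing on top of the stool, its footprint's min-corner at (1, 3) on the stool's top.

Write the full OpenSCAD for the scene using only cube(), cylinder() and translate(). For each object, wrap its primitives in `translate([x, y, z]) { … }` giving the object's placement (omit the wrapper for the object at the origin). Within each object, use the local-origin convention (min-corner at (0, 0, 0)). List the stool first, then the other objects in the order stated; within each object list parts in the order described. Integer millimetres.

translate([0, 0, 356]) cube([305, 292, 39]);
cube([36, 36, 356]);
translate([269, 0, 0]) cube([36, 36, 356]);
translate([0, 256, 0]) cube([36, 36, 356]);
translate([269, 256, 0]) cube([36, 36, 356]);
translate([0, 562, 0]) {
  cube([72, 99, 1988]);
  translate([801, 0, 0]) cube([72, 99, 1988]);
  translate([0, 0, 1988]) cube([873, 99, 119]);
}
translate([1, 3, 395]) {
  translate([0, 0, 373]) cube([277, 257, 30]);
  cube([46, 46, 373]);
  translate([231, 0, 0]) cube([46, 46, 373]);
  translate([0, 211, 0]) cube([46, 46, 373]);
  translate([231, 211, 0]) cube([46, 46, 373]);
}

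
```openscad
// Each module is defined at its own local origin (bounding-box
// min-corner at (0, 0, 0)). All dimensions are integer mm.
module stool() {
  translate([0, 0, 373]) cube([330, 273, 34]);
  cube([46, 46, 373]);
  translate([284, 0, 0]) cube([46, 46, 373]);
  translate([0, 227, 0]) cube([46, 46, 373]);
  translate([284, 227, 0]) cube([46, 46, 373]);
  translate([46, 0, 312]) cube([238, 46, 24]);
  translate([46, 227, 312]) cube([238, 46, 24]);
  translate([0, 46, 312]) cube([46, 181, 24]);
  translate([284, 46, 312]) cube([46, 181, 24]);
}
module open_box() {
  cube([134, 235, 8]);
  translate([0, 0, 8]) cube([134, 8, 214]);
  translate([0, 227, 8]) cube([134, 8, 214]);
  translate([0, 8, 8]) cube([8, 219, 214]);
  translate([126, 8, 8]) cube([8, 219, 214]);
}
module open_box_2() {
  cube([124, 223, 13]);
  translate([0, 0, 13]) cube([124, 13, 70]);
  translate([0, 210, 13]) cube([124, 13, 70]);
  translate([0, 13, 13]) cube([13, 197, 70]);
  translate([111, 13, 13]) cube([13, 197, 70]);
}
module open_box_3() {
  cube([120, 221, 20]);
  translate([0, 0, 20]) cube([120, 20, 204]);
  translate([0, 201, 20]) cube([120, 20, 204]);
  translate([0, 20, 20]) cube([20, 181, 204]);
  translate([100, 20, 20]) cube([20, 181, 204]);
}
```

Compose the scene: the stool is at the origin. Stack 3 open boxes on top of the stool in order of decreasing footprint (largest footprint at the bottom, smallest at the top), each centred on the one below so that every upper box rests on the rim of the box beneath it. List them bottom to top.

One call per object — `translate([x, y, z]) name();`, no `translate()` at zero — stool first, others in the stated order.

stool();
translate([98, 19, 407]) open_box();
translate([103, 25, 629]) open_box_2();
translate([105, 26, 712]) open_box_3();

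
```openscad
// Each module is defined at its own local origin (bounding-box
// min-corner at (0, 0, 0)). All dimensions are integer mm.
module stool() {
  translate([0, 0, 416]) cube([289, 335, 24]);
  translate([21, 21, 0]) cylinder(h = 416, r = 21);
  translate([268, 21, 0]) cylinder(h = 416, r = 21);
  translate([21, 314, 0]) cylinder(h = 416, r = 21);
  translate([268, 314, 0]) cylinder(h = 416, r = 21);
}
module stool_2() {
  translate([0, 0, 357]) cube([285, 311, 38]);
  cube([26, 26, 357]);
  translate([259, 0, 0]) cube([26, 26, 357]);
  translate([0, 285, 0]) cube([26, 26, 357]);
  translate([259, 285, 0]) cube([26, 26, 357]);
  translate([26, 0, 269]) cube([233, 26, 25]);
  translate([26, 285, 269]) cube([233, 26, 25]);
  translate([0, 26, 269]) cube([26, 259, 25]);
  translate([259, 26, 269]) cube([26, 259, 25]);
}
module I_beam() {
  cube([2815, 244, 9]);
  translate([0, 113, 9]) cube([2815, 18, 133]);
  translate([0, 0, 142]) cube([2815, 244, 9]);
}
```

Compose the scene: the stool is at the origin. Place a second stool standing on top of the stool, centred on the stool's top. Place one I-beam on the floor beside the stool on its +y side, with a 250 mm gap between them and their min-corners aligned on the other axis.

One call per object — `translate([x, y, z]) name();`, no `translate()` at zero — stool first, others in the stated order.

stool();
translate([2, 12, 440]) stool_2();
translate([0, 585, 0]) I_beam();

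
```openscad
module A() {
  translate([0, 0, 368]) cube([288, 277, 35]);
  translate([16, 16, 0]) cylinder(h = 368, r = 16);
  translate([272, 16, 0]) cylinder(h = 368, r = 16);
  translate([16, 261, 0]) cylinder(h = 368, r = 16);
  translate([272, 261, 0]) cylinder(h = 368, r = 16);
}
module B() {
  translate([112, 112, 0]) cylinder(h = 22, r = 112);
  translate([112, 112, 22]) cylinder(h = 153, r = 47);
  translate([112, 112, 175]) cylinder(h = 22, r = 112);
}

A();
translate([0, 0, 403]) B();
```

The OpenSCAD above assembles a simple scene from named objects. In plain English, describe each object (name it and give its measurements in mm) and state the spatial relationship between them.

A is a four-legged stool. The seat is a 288×277×35 mm slab whose top surface is at z = 403 mm; four round legs, each 32 mm in diameter, run from the floor (z = 0) to the underside of the seat, each leg's axis is inset half a diameter from the nearest pair of seat edges (so the leg's bounding box is flush with the corner).

B is a spool: two coaxial disc flanges of radius 112 mm and thickness 22 mm, joined by a core cylinder of radius 47 mm and height 153 mm. The lower flange rests on z = 0 and the three cylinders share a vertical axis.

The spool is on top of the stool.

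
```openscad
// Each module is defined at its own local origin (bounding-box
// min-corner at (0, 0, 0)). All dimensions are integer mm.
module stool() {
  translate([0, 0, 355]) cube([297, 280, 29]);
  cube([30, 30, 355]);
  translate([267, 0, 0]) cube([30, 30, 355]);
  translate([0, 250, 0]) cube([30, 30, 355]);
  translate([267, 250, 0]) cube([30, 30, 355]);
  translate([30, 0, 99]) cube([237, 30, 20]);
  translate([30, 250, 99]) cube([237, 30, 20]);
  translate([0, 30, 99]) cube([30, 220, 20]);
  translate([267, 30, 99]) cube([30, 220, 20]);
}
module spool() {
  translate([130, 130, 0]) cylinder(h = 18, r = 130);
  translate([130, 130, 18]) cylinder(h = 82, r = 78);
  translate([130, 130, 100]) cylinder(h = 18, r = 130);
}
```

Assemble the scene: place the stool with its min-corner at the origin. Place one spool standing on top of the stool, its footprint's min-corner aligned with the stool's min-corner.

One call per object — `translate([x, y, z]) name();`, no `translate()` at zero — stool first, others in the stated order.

stool();
translate([0, 0, 384]) spool();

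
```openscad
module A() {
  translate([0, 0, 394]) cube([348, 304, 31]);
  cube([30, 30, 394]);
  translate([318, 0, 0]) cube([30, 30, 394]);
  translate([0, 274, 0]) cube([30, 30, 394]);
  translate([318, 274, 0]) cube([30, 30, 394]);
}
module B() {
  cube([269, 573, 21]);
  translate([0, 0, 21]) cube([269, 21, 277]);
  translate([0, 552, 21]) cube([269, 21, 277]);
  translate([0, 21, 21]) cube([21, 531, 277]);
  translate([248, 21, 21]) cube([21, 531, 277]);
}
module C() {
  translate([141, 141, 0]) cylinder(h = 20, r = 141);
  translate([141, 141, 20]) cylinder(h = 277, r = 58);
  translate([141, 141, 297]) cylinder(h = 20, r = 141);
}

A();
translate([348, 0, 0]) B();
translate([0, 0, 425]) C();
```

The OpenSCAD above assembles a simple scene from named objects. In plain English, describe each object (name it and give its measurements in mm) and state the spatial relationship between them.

A is a four-legged stool. The seat is 348×304 mm, 31 mm thick, top at z = 425 mm. It stands on four square legs, each 30×30 mm in cross-section, from z = 0 to the seat underside, each flush with a corner of the seat.

B is an open storage box with external size 269×573×298 mm and wall thickness 21 mm (the base is also 21 mm thick). The base covers the whole footprint; the four walls stand on the base, with the y-facing walls full-width and the x-facing walls fitting between their inner faces.

C is a spool: two coaxial disc flanges of radius 141 mm and thickness 20 mm, joined by a core cylinder of radius 58 mm and height 277 mm. The lower flange rests on z = 0 and the three cylinders share a vertical axis.

The open box is against the stool's +x side, with their −y faces flush. The spool is on top of the stool.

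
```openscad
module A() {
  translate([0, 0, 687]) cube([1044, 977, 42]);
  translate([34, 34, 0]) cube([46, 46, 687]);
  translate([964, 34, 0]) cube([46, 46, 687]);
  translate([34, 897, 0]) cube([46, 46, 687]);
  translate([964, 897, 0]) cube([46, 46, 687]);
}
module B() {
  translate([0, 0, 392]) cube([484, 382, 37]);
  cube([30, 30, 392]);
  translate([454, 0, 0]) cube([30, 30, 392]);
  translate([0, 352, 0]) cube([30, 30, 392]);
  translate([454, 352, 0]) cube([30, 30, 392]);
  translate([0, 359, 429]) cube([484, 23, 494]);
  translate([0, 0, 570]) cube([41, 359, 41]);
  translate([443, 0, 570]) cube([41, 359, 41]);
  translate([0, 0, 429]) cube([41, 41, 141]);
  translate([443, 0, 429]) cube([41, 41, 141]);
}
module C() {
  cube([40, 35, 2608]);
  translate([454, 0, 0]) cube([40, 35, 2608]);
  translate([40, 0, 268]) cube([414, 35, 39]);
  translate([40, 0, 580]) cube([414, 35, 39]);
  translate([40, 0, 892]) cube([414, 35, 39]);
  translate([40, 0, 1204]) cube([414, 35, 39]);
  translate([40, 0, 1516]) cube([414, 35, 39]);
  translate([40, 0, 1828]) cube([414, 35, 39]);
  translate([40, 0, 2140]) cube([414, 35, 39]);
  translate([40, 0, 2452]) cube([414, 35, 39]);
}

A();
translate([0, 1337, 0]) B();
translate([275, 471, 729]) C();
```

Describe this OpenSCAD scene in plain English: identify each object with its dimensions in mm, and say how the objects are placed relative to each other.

A is a rectangular dining table. The top is 1044×977×42 mm with its upper surface at z = 729 mm. It stands on four 46×46 mm square legs, each inset 34 mm from the nearest pair of top edges, running from the floor to the underside of the top.

B is a chair. The seat is a 484×382×37 mm slab with its top at z = 429 mm, on four 30×30 mm corner legs (flush with the seat edges, standing on z = 0). A flat backrest 23 mm thick, 494 mm tall, spans the full seat width and rises from the seat top along its +y edge, rear face flush with the rear of the seat. Two armrests of 41×41 mm section run along each side from the seat's front edge to the front of the backrest, top faces 182 mm above the seat top and outer faces flush with the seat's x-edges; a 41×41 mm post under the front of each armrest stands on the seat at the front corner.

C is a wooden ladder with two side rails of 40×35 mm section and 2608 mm height, set 494 mm apart overall. Between them run 8 rectangular rungs (35 mm deep, 39 mm thick), front faces flush with the rails' −y face. The bottom of the first rung is 268 mm above the floor and each subsequent rung is 312 mm higher than the one below.

The chair is on the floor beside the table on its +y side. The ladder is on top of the table, centred.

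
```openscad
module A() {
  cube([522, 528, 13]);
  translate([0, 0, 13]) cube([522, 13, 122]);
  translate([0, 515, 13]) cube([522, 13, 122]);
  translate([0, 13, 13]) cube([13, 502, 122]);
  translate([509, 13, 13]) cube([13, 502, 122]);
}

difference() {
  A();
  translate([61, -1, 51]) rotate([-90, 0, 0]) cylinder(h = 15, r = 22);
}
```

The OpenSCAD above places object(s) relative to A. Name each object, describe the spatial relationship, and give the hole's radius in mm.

The subtracted cylinder has r = 22 mm.

A is an open box. The open box has a circular hole through its front wall. The hole's radius is 22 mm.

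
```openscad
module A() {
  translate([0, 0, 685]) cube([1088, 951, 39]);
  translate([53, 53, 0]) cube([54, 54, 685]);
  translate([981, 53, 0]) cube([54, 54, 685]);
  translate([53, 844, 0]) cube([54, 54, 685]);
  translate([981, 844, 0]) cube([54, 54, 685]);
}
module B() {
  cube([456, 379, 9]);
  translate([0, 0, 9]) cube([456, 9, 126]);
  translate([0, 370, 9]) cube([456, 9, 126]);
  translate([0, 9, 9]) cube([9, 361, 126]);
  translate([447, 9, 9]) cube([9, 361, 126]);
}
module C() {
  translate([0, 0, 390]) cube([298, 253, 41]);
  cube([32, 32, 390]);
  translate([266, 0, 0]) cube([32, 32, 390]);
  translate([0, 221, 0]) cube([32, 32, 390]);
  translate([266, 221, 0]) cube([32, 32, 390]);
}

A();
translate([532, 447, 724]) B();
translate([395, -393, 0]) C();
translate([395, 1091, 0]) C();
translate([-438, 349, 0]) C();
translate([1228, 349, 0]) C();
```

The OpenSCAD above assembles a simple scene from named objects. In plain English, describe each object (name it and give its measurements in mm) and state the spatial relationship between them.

A is a table with a 1088×951 mm rectangular top, 39 mm thick, top surface at z = 724 mm, supported by four 54×54 mm square legs, each inset 53 mm from the nearest pair of top edges, running from the floor.

B is an open-topped rectangular box: outside dimensions 456×379×135 mm, with a uniform wall and base thickness of 9 mm. The base is a full 456×379 slab on the floor; four walls sit on top of the base. The front and back walls (the −y and +y sides) span the full width; the two side walls fit between them.

C is a four-legged stool. The seat is a 298×253×41 mm slab whose top surface is at z = 431 mm; four square legs, each 32×32 mm in cross-section, run from the floor (z = 0) to the underside of the seat, each flush with a corner of the seat.

The open box is on top of the table. Four stools sit around the table at the −y, +y, −x, +x sides.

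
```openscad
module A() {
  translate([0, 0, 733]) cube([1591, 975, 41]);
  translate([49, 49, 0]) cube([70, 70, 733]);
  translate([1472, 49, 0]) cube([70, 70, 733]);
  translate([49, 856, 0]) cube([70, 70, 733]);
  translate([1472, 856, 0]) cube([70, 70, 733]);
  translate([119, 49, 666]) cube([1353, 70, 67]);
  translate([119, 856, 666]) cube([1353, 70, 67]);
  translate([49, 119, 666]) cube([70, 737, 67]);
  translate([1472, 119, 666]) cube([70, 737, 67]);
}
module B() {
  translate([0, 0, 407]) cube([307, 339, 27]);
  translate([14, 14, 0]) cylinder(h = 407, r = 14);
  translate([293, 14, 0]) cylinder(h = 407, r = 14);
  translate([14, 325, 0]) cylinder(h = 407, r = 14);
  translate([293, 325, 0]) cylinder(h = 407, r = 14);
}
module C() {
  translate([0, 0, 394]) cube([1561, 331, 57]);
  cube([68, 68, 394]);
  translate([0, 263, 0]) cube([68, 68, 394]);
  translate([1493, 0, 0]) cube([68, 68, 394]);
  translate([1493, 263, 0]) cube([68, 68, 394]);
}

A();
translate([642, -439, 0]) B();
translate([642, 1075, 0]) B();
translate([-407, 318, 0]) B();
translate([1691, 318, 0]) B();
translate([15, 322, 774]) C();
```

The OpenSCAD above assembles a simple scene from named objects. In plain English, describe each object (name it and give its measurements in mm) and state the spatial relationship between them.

A is a rectangular dining table. The top is 1591×975×41 mm with its upper surface at z = 774 mm. It stands on four 70×70 mm square legs, each inset 49 mm from the nearest pair of top edges, running from the floor to the underside of the top. Four apron rails, 70 mm thick and 67 mm tall, run between adjacent legs with their top edges flush with the underside of the top and their outer faces flush with the legs' outer faces.

B is a four-legged stool. The seat is 307×339 mm, 27 mm thick, top at z = 434 mm. It stands on four round legs, each 28 mm in diameter, from z = 0 to the seat underside, each leg's axis is inset half a diameter from the nearest pair of seat edges (so the leg's bounding box is flush with the corner).

C is a long wooden bench with a 1561 mm (x) × 331 mm (y) seat, 57 mm thick, its top surface 451 mm above the floor. Four 68 mm square legs at the seat corners, flush with the edges, run from z = 0 to the seat underside.

Four stools sit around the table at the −y, +y, −x, +x sides. The bench is on top of the table, centred.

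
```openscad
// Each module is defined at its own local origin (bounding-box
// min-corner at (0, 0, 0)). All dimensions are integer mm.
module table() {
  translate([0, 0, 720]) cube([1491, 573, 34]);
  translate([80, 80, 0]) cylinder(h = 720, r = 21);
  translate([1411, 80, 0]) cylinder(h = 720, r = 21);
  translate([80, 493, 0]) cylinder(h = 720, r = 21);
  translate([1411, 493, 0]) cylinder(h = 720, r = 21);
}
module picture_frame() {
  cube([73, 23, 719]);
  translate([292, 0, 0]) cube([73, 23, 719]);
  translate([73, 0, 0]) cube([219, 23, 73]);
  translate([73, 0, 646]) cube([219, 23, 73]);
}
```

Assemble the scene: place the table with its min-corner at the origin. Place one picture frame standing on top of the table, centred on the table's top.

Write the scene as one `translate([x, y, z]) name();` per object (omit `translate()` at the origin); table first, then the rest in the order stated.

table();
translate([563, 275, 754]) picture_frame();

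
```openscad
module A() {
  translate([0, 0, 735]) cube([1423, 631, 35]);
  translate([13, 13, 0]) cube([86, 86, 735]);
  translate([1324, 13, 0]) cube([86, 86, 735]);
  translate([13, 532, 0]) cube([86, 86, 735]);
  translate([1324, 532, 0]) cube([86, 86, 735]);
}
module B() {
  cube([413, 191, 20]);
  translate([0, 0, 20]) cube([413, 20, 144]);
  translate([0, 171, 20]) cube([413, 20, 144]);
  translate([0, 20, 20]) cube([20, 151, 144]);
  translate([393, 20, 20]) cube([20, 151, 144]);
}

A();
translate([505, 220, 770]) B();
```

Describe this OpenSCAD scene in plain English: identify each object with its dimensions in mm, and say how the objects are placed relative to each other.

A is a table with a 1423×631 mm rectangular top, 35 mm thick, top surface at z = 770 mm, supported by four 86×86 mm square legs, each inset 13 mm from the nearest pair of top edges, running from the floor.

B is an open-topped rectangular box: outside dimensions 413×191×164 mm, with a uniform wall and base thickness of 20 mm. The base is a full 413×191 slab on the floor; four walls sit on top of the base. The front and back walls (the −y and +y sides) span the full width; the two side walls fit between them.

The open box is on top of the table, centred.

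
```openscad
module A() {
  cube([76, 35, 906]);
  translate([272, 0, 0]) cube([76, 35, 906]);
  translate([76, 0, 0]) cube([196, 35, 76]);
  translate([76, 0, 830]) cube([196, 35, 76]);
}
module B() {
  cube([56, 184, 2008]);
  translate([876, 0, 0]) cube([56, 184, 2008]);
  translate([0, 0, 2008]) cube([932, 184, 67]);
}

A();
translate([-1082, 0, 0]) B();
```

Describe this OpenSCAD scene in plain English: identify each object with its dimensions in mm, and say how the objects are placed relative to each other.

A is a rectangular picture frame lying in the x–z plane (depth along y). The opening is 196 mm wide (x) by 754 mm tall (z), surrounded by a border 76 mm wide on all four sides. The frame is 35 mm deep and is made of two full-height vertical stiles with two horizontal rails fitted between them.

B is a rectangular door frame: two vertical jambs of 56×184 mm section, 2008 mm tall, with a clear opening 820 mm wide between their inner faces. A header 67 mm tall and 184 mm deep lies on top of the jambs and spans the full outside width.

The door frame is on the floor beside the picture frame on its −x side.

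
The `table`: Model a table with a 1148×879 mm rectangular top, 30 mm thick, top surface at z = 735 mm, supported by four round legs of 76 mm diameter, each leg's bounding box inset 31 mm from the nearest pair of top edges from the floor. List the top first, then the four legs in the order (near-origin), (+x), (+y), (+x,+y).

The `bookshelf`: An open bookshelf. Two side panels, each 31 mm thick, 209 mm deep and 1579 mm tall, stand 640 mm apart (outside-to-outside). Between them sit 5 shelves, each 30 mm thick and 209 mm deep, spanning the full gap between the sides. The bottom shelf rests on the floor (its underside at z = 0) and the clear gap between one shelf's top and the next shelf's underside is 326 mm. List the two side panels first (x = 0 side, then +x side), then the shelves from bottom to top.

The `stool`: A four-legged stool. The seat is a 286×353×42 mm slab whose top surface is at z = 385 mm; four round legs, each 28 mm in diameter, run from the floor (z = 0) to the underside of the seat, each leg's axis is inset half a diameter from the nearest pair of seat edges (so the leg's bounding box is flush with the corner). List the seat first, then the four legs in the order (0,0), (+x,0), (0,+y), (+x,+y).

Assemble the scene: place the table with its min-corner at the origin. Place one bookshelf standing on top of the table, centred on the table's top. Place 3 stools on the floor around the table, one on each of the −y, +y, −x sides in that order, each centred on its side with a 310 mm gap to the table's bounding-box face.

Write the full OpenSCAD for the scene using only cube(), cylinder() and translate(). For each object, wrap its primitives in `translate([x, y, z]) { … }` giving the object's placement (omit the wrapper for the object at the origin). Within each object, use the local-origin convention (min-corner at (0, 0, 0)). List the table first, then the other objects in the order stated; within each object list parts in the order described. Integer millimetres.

translate([0, 0, 705]) cube([1148, 879, 30]);
translate([69, 69, 0]) cylinder(h = 705, r = 38);
translate([1079, 69, 0]) cylinder(h = 705, r = 38);
translate([69, 810, 0]) cylinder(h = 705, r = 38);
translate([1079, 810, 0]) cylinder(h = 705, r = 38);
translate([254, 335, 735]) {
  cube([31, 209, 1579]);
  translate([609, 0, 0]) cube([31, 209, 1579]);
  translate([31, 0, 0]) cube([578, 209, 30]);
  translate([31, 0, 356]) cube([578, 209, 30]);
  translate([31, 0, 712]) cube([578, 209, 30]);
  translate([31, 0, 1068]) cube([578, 209, 30]);
  translate([31, 0, 1424]) cube([578, 209, 30]);
}
translate([431, -663, 0]) {
  translate([0, 0, 343]) cube([286, 353, 42]);
  translate([14, 14, 0]) cylinder(h = 343, r = 14);
  translate([272, 14, 0]) cylinder(h = 343, r = 14);
  translate([14, 339, 0]) cylinder(h = 343, r = 14);
  translate([272, 339, 0]) cylinder(h = 343, r = 14);
}
translate([431, 1189, 0]) {
  translate([0, 0, 343]) cube([286, 353, 42]);
  translate([14, 14, 0]) cylinder(h = 343, r = 14);
  translate([272, 14, 0]) cylinder(h = 343, r = 14);
  translate([14, 339, 0]) cylinder(h = 343, r = 14);
  translate([272, 339, 0]) cylinder(h = 343, r = 14);
}
translate([-596, 263, 0]) {
  translate([0, 0, 343]) cube([286, 353, 42]);
  translate([14, 14, 0]) cylinder(h = 343, r = 14);
  translate([272, 14, 0]) cylinder(h = 343, r = 14);
  translate([14, 339, 0]) cylinder(h = 343, r = 14);
  translate([272, 339, 0]) cylinder(h = 343, r = 14);
}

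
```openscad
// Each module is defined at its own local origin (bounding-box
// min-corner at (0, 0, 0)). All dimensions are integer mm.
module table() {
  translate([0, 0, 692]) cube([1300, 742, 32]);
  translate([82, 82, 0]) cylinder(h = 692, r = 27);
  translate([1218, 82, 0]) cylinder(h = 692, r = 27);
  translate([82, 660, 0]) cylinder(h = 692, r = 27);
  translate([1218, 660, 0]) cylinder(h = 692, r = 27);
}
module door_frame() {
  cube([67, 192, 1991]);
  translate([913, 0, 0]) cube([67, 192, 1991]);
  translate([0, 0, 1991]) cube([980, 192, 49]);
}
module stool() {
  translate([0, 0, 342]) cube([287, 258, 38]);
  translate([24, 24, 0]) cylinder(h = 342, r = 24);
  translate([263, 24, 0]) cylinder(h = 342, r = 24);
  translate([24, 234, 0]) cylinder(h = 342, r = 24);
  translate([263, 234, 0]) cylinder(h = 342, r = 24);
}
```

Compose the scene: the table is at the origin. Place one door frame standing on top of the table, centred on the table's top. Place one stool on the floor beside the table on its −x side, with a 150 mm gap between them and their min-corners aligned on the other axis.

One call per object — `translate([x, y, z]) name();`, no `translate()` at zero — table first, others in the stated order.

table();
translate([160, 275, 724]) door_frame();
translate([-437, 0, 0]) stool();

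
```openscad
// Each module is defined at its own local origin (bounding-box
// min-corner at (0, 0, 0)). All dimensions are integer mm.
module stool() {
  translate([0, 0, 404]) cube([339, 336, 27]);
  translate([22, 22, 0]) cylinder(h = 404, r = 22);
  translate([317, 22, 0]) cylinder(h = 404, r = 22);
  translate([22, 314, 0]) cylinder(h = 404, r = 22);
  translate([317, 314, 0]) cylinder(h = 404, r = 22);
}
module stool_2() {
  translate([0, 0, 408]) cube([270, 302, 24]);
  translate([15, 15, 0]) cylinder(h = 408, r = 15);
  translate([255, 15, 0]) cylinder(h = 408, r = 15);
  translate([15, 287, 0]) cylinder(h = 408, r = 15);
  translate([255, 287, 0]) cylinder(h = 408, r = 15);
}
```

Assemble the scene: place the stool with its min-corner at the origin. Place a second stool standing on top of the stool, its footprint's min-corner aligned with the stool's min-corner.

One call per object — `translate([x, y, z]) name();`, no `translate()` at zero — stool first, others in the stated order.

stool();
translate([0, 0, 431]) stool_2();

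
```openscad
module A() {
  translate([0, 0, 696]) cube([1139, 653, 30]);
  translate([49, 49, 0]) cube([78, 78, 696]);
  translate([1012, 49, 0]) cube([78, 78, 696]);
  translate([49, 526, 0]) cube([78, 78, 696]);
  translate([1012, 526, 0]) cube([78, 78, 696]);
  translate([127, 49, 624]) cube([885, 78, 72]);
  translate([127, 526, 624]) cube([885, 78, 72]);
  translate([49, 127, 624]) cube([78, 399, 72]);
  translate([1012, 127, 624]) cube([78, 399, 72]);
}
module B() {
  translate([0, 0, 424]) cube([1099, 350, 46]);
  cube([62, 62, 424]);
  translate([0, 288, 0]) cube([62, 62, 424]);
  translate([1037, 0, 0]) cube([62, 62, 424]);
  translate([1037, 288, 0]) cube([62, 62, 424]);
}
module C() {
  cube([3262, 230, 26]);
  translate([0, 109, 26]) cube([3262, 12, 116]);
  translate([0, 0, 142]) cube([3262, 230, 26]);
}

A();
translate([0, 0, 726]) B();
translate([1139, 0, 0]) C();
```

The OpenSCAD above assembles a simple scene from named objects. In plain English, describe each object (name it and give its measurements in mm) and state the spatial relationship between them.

A is a table: top 1139 mm (x) × 653 mm (y), 30 mm thick, upper face at z = 726 mm, on four 78×78 mm square legs, each inset 49 mm from the nearest pair of top edges, running from z = 0 to the bottom of the top. Four apron rails, 78 mm thick and 72 mm tall, run between adjacent legs with their top edges flush with the underside of the top and their outer faces flush with the legs' outer faces.

B is a bench: a 1099×350 mm seat slab, 46 mm thick, top at z = 470 mm, on four 62×62 mm square legs flush with the seat corners and standing on z = 0.

C is an I-beam lying along x, 3262 mm long. Overall section height 168 mm. Two flanges 230 mm wide (y) and 26 mm thick, one on the floor and one at the top; a web 12 mm thick runs between them, centred on the flange width.

The bench is on top of the table. The I-beam is against the table's +x side, with their −y faces flush.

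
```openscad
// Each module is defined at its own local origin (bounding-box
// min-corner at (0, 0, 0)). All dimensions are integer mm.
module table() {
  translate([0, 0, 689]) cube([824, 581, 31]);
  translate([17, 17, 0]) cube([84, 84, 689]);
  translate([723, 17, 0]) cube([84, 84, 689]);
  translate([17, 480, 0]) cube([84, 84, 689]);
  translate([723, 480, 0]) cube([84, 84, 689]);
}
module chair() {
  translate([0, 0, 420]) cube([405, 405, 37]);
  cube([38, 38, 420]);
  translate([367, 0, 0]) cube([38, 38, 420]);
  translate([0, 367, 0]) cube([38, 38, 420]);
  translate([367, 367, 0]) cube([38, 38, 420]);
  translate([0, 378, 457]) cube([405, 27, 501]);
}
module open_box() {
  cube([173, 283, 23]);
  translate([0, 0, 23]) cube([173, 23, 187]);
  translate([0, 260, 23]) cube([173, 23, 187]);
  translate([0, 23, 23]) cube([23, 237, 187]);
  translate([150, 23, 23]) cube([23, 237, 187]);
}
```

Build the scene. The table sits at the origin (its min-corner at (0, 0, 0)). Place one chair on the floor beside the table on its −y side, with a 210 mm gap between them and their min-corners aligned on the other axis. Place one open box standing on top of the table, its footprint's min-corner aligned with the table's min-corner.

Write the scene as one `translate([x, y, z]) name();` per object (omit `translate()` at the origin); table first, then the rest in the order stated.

table();
translate([0, -615, 0]) chair();
translate([0, 0, 720]) open_box();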